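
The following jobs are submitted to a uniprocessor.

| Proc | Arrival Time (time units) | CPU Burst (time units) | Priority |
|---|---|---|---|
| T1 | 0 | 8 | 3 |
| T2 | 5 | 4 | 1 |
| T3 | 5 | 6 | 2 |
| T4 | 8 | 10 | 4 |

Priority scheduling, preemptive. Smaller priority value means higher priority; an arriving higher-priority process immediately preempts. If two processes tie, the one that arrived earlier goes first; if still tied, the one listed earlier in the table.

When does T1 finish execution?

Schedule: | T1 0-5 | T2 5-9 | T3 9-15 | T1 15-18 | T4 18-28 |
Completion: T1=18  T2=9  T3=15  T4=28
Turnaround (C−A): T1=18  T2=4  T3=10  T4=20

18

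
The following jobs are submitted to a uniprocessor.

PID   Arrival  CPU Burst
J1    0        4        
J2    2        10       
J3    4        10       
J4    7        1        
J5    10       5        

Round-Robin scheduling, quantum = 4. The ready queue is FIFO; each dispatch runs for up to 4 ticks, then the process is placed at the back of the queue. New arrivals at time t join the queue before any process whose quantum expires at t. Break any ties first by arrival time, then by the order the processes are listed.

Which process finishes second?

J4

Timeline: | J1 0-4 | J2 4-8 | J3 8-12 | J4 12-13 | J2 13-17 | J5 17-21 | J3 21-25 | J2 25-27 | J5 27-28 | J3 28-30 |
Completion: J1=4  J2=27  J3=30  J4=13  J5=28
Finish order: J1 → J4 → J2 → J5 → J3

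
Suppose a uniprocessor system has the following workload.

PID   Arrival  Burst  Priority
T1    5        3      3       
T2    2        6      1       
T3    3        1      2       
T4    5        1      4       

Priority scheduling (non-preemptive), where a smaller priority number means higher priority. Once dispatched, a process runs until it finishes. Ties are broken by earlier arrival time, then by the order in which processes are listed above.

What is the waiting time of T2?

0

Gantt: | idle 0-2 | T2 2-8 | T3 8-9 | T1 9-12 | T4 12-13 |
Completion: T1=12  T2=8  T3=9  T4=13
Waiting(T2) = turnaround − burst = 6 − 6 = 0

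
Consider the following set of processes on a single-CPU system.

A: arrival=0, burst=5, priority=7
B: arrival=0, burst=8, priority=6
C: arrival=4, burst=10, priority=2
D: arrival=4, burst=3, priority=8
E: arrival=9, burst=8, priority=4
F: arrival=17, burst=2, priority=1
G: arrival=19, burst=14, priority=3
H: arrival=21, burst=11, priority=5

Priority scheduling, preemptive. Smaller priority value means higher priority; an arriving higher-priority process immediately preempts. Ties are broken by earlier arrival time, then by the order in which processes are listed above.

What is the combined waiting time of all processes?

190

Schedule: | B 0-4 | C 4-14 | E 14-17 | F 17-19 | G 19-33 | E 33-38 | H 38-49 | B 49-53 | A 53-58 | D 58-61 |
Completion: A=58  B=53  C=14  D=61  E=38  F=19  G=33  H=49
Turnaround (C−A): A=58  B=53  C=10  D=57  E=29  F=2  G=14  H=28
Waiting = turnaround − burst: A=53, B=45, C=0, D=54, E=21, F=0, G=0, H=17
Total waiting = 53 + 45 + 0 + 54 + 21 + 0 + 0 + 17 = 190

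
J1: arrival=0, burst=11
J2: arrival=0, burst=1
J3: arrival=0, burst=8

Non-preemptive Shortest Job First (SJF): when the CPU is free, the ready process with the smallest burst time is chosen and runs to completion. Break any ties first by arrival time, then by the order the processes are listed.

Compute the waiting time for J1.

9

Timeline: | J2 0-1 | J3 1-9 | J1 9-20 |
Completion: J1=20  J2=1  J3=9
Waiting(J1) = turnaround − burst = 20 − 11 = 9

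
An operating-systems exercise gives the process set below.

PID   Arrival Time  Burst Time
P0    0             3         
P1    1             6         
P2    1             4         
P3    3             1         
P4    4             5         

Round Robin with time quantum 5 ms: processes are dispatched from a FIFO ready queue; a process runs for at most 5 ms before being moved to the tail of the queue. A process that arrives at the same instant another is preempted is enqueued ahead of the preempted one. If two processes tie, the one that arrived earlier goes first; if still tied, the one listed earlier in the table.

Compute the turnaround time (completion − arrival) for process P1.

18

Schedule: | P0 0-3 | P1 3-8 | P2 8-12 | P3 12-13 | P4 13-18 | P1 18-19 |
Completion: P0=3  P1=19  P2=12  P3=13  P4=18
Turnaround (C−A): P0=3  P1=18  P2=11  P3=10  P4=14
Turnaround(P1) = completion − arrival = 19 − 1 = 18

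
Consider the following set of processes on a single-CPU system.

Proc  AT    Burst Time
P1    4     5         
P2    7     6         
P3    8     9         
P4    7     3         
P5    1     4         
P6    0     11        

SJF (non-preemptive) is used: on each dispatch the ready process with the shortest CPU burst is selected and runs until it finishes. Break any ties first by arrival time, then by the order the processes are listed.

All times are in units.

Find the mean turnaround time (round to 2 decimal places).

17.67

Gantt: | P6 0-11 | P4 11-14 | P5 14-18 | P1 18-23 | P2 23-29 | P3 29-38 |
Completion: P1=23  P2=29  P3=38  P4=14  P5=18  P6=11
Turnaround times: P1=19, P2=22, P3=30, P4=7, P5=17, P6=11
Average turnaround = (19+22+30+7+17+11) / 6 = 106/6 = 17.67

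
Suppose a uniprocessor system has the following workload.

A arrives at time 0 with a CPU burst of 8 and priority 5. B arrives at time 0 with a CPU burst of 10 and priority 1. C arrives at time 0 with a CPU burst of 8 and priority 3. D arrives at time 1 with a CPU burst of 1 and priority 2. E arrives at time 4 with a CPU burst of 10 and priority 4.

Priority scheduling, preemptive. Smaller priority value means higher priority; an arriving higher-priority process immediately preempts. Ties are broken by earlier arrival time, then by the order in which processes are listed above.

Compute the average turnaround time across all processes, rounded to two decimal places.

Schedule: | B 0-10 | D 10-11 | C 11-19 | E 19-29 | A 29-37 |
Completion: A=37  B=10  C=19  D=11  E=29
Turnaround (C−A): A=37  B=10  C=19  D=10  E=25
Turnaround times: A=37, B=10, C=19, D=10, E=25
Average turnaround = (37+10+19+10+25) / 5 = 101/5 = 20.20

20.20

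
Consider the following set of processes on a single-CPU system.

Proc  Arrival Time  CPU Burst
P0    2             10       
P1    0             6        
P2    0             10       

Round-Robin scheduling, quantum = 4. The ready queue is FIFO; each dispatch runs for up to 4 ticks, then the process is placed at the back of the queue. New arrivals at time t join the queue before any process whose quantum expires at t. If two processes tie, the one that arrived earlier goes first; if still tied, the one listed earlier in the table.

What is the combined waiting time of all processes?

36

Timeline: | P1 0-4 | P2 4-8 | P0 8-12 | P1 12-14 | P2 14-18 | P0 18-22 | P2 22-24 | P0 24-26 |
Completion: P0=26  P1=14  P2=24
Turnaround (C−A): P0=24  P1=14  P2=24
Waiting = turnaround − burst: P0=14, P1=8, P2=14
Total waiting = 14 + 8 + 14 = 36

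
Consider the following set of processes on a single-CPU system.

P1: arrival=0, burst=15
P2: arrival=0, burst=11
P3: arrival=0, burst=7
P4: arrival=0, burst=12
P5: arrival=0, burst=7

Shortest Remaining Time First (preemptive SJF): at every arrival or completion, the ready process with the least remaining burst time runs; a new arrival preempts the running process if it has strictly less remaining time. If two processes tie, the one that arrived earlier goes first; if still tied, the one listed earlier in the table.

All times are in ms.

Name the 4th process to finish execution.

P4

Gantt: | P3 0-7 | P5 7-14 | P2 14-25 | P4 25-37 | P1 37-52 |
Completion: P1=52  P2=25  P3=7  P4=37  P5=14
Turnaround (C−A): P1=52  P2=25  P3=7  P4=37  P5=14
Finish order: P3 → P5 → P2 → P4 → P1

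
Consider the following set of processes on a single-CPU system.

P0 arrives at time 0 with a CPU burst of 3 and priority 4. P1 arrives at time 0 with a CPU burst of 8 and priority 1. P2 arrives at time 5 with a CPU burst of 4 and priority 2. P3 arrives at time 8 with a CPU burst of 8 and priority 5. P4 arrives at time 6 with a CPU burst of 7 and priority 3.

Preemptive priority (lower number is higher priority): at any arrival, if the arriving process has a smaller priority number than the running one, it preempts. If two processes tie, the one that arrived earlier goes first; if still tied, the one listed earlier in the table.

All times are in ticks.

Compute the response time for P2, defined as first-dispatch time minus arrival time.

3

Schedule: | P1 0-8 | P2 8-12 | P4 12-19 | P0 19-22 | P3 22-30 |
Completion: P0=22  P1=8  P2=12  P3=30  P4=19
Response(P2) = first start − arrival = 8 − 5 = 3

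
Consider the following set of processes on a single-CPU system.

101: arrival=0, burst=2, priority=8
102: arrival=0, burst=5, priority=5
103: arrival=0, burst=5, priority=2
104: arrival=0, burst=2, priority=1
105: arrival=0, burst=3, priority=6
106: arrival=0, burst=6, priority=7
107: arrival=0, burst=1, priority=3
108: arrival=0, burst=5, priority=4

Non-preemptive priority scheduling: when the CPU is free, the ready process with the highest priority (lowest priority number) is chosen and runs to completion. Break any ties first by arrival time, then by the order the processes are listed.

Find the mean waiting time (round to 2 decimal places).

12.00

Gantt: | 104 0-2 | 103 2-7 | 107 7-8 | 108 8-13 | 102 13-18 | 105 18-21 | 106 21-27 | 101 27-29 |
Completion: 101=29  102=18  103=7  104=2  105=21  106=27  107=8  108=13
Waiting times: 101=27, 102=13, 103=2, 104=0, 105=18, 106=21, 107=7, 108=8
Average waiting = (27+13+2+0+18+21+7+8) / 8 = 96/8 = 12.00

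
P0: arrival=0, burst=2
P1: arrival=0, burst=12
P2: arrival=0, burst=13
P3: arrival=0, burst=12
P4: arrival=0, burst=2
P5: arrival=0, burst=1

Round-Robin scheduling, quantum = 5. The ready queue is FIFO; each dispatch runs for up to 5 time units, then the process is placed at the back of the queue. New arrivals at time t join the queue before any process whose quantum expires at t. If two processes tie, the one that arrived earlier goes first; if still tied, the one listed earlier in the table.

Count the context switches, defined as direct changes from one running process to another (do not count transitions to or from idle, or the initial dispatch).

Schedule: | P0 0-2 | P1 2-7 | P2 7-12 | P3 12-17 | P4 17-19 | P5 19-20 | P1 20-25 | P2 25-30 | P3 30-35 | P1 35-37 | P2 37-40 | P3 40-42 |
Completion: P0=2  P1=37  P2=40  P3=42  P4=19  P5=20

11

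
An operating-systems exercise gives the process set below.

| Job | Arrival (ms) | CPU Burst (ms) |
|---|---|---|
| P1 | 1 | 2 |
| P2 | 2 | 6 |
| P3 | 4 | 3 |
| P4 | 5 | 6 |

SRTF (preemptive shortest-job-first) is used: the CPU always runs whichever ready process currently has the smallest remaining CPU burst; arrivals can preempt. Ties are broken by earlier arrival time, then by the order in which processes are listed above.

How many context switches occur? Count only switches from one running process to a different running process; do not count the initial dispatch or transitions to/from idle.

4

Timeline: | idle 0-1 | P1 1-3 | P2 3-4 | P3 4-7 | P2 7-12 | P4 12-18 |
Completion: P1=3  P2=12  P3=7  P4=18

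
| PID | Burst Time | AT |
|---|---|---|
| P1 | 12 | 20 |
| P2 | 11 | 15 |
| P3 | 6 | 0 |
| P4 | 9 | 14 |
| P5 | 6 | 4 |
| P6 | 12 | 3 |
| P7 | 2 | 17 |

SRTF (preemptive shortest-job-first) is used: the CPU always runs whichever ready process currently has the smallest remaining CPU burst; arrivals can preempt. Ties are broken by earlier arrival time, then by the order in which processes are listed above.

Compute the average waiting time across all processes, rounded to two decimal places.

10.00

Gantt: | P3 0-6 | P5 6-12 | P6 12-14 | P4 14-17 | P7 17-19 | P4 19-25 | P6 25-35 | P2 35-46 | P1 46-58 |
Completion: P1=58  P2=46  P3=6  P4=25  P5=12  P6=35  P7=19
Turnaround (C−A): P1=38  P2=31  P3=6  P4=11  P5=8  P6=32  P7=2
Waiting times: P1=26, P2=20, P3=0, P4=2, P5=2, P6=20, P7=0
Average waiting = (26+20+0+2+2+20+0) / 7 = 70/7 = 10.00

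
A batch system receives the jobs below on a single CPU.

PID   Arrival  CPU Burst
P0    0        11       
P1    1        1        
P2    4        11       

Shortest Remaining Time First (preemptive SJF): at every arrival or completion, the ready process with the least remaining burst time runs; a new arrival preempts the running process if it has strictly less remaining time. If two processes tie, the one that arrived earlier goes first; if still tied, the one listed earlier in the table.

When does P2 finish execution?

23

Schedule: | P0 0-1 | P1 1-2 | P0 2-12 | P2 12-23 |
Completion: P0=12  P1=2  P2=23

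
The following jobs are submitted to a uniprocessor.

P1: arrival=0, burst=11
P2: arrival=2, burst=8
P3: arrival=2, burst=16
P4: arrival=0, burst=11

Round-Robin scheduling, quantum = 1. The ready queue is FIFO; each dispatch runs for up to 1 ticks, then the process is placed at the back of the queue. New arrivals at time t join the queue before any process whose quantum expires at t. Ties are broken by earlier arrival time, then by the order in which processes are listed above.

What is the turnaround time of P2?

Timeline: | P1 0-1 | P4 1-2 | P1 2-3 | P2 3-4 | P3 4-5 | P4 5-6 | P1 6-7 | P2 7-8 | P3 8-9 | P4 9-10 | P1 10-11 | P2 11-12 | P3 12-13 | P4 13-14 | P1 14-15 | P2 15-16 | P3 16-17 | P4 17-18 | P1 18-19 | P2 19-20 | P3 20-21 | P4 21-22 | P1 22-23 | P2 23-24 | P3 24-25 | P4 25-26 | P1 26-27 | P2 27-28 | P3 28-29 | P4 29-30 | P1 30-31 | P2 31-32 | P3 32-33 | P4 33-34 | P1 34-35 | P3 35-36 | P4 36-37 | P1 37-38 | P3 38-39 | P4 39-40 | P3 40-46 |
Completion: P1=38  P2=32  P3=46  P4=40
Turnaround (C−A): P1=38  P2=30  P3=44  P4=40
Turnaround(P2) = completion − arrival = 32 − 2 = 30

30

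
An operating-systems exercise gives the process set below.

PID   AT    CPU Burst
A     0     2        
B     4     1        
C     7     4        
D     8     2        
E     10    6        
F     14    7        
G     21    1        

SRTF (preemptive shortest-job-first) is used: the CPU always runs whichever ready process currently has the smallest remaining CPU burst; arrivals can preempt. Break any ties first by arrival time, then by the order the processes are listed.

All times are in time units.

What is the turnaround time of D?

Schedule: | A 0-2 | idle 2-4 | B 4-5 | idle 5-7 | C 7-8 | D 8-10 | C 10-13 | E 13-19 | F 19-21 | G 21-22 | F 22-27 |
Completion: A=2  B=5  C=13  D=10  E=19  F=27  G=22
Turnaround (C−A): A=2  B=1  C=6  D=2  E=9  F=13  G=1
Turnaround(D) = completion − arrival = 10 − 8 = 2

2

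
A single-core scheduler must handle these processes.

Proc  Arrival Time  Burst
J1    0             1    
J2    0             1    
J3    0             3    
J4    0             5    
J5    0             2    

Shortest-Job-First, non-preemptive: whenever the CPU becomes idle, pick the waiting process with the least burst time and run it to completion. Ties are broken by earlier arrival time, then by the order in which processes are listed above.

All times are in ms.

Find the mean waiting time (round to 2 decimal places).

2.80

Gantt: | J1 0-1 | J2 1-2 | J5 2-4 | J3 4-7 | J4 7-12 |
Completion: J1=1  J2=2  J3=7  J4=12  J5=4
Waiting times: J1=0, J2=1, J3=4, J4=7, J5=2
Average waiting = (0+1+4+7+2) / 5 = 14/5 = 2.80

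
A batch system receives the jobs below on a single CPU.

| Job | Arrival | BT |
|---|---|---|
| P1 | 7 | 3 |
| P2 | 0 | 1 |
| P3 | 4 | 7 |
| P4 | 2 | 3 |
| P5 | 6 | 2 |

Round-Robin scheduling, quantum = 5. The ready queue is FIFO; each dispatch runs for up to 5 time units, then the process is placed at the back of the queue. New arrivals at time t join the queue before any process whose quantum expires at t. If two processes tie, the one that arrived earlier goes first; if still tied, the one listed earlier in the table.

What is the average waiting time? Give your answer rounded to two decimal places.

3.00

Schedule: | P2 0-1 | idle 1-2 | P4 2-5 | P3 5-10 | P5 10-12 | P1 12-15 | P3 15-17 |
Completion: P1=15  P2=1  P3=17  P4=5  P5=12
Waiting times: P1=5, P2=0, P3=6, P4=0, P5=4
Average waiting = (5+0+6+0+4) / 5 = 15/5 = 3.00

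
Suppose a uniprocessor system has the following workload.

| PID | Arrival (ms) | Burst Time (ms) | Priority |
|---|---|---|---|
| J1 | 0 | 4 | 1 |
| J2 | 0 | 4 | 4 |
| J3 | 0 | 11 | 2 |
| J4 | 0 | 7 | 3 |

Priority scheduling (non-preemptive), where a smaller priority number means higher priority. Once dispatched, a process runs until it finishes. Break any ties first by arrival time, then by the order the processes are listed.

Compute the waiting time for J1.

Schedule: | J1 0-4 | J3 4-15 | J4 15-22 | J2 22-26 |
Completion: J1=4  J2=26  J3=15  J4=22
Waiting(J1) = turnaround − burst = 4 − 4 = 0

0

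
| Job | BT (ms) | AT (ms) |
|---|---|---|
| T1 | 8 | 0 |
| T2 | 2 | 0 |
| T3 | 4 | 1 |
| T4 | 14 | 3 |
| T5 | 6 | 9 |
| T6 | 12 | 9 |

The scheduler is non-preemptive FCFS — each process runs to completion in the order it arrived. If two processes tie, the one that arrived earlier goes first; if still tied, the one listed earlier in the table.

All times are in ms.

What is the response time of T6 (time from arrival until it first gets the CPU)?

25

Schedule: | T1 0-8 | T2 8-10 | T3 10-14 | T4 14-28 | T5 28-34 | T6 34-46 |
Completion: T1=8  T2=10  T3=14  T4=28  T5=34  T6=46
Turnaround (C−A): T1=8  T2=10  T3=13  T4=25  T5=25  T6=37
Response(T6) = first start − arrival = 34 − 9 = 25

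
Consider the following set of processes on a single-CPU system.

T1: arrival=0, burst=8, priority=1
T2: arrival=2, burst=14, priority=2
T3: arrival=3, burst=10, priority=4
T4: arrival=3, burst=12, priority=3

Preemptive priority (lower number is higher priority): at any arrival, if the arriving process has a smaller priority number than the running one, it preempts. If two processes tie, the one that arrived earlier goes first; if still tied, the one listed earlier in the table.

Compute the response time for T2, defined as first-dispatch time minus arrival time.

6

Schedule: | T1 0-8 | T2 8-22 | T4 22-34 | T3 34-44 |
Completion: T1=8  T2=22  T3=44  T4=34
Turnaround (C−A): T1=8  T2=20  T3=41  T4=31
Response(T2) = first start − arrival = 8 − 2 = 6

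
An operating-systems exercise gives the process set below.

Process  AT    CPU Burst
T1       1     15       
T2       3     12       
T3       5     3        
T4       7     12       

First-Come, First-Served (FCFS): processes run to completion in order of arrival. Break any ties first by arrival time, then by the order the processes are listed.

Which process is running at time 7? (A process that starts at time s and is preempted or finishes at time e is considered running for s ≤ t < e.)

T1

Gantt: | idle 0-1 | T1 1-16 | T2 16-28 | T3 28-31 | T4 31-43 |
Completion: T1=16  T2=28  T3=31  T4=43
Turnaround (C−A): T1=15  T2=25  T3=26  T4=36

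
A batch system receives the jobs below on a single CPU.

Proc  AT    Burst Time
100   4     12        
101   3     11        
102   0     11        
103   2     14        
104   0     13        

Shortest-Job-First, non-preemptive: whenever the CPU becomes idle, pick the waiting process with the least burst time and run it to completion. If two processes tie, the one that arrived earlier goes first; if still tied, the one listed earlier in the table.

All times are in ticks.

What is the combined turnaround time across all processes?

Gantt: | 102 0-11 | 101 11-22 | 100 22-34 | 104 34-47 | 103 47-61 |
Completion: 100=34  101=22  102=11  103=61  104=47
Turnaround (C−A): 100=30  101=19  102=11  103=59  104=47
Turnaround = completion − arrival: 100=30, 101=19, 102=11, 103=59, 104=47
Total turnaround = 30 + 19 + 11 + 59 + 47 = 166

166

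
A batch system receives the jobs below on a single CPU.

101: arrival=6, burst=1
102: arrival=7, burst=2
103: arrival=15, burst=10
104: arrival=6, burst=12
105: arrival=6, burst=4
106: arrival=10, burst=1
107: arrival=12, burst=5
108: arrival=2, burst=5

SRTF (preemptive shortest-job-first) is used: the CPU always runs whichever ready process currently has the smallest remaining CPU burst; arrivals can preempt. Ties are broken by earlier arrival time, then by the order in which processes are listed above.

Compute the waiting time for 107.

3

Timeline: | idle 0-2 | 108 2-7 | 101 7-8 | 102 8-10 | 106 10-11 | 105 11-15 | 107 15-20 | 103 20-30 | 104 30-42 |
Completion: 101=8  102=10  103=30  104=42  105=15  106=11  107=20  108=7
Waiting(107) = turnaround − burst = 8 − 5 = 3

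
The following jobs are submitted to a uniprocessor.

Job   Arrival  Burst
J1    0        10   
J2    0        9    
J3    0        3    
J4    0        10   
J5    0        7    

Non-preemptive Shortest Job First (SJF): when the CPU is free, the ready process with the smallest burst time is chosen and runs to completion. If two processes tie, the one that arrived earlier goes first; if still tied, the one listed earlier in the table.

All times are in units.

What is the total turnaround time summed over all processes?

Schedule: | J3 0-3 | J5 3-10 | J2 10-19 | J1 19-29 | J4 29-39 |
Completion: J1=29  J2=19  J3=3  J4=39  J5=10
Turnaround (C−A): J1=29  J2=19  J3=3  J4=39  J5=10
Turnaround = completion − arrival: J1=29, J2=19, J3=3, J4=39, J5=10
Total turnaround = 29 + 19 + 3 + 39 + 10 = 100

100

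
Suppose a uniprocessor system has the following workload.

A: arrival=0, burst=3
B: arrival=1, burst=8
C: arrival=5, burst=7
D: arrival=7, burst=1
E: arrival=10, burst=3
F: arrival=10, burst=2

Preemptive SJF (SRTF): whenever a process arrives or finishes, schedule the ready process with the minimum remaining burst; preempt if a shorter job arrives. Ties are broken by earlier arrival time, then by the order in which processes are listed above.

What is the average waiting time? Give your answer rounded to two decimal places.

3.50

Timeline: | A 0-3 | B 3-7 | D 7-8 | B 8-12 | F 12-14 | E 14-17 | C 17-24 |
Completion: A=3  B=12  C=24  D=8  E=17  F=14
Turnaround (C−A): A=3  B=11  C=19  D=1  E=7  F=4
Waiting times: A=0, B=3, C=12, D=0, E=4, F=2
Average waiting = (0+3+12+0+4+2) / 6 = 21/6 = 3.50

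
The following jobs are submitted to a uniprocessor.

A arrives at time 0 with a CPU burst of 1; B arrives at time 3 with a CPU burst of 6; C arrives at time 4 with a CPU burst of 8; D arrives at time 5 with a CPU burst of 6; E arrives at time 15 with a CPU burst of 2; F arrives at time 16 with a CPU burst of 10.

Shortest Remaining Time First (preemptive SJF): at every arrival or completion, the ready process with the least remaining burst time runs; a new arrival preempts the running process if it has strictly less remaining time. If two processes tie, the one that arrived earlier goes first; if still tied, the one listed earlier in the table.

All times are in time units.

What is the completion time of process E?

17

Schedule: | A 0-1 | idle 1-3 | B 3-9 | D 9-15 | E 15-17 | C 17-25 | F 25-35 |
Completion: A=1  B=9  C=25  D=15  E=17  F=35
Turnaround (C−A): A=1  B=6  C=21  D=10  E=2  F=19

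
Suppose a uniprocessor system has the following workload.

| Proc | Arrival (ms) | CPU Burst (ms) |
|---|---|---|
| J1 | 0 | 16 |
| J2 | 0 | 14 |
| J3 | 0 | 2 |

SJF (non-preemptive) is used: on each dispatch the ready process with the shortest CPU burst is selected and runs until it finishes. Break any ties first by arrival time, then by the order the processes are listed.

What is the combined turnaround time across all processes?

50

Timeline: | J3 0-2 | J2 2-16 | J1 16-32 |
Completion: J1=32  J2=16  J3=2
Turnaround = completion − arrival: J1=32, J2=16, J3=2
Total turnaround = 32 + 16 + 2 = 50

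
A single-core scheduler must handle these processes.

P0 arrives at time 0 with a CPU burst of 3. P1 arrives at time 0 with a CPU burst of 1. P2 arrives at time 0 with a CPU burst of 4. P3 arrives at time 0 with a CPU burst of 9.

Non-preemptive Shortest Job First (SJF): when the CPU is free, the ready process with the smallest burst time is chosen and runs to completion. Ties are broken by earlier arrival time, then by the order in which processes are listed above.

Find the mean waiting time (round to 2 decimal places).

Timeline: | P1 0-1 | P0 1-4 | P2 4-8 | P3 8-17 |
Completion: P0=4  P1=1  P2=8  P3=17
Turnaround (C−A): P0=4  P1=1  P2=8  P3=17
Waiting times: P0=1, P1=0, P2=4, P3=8
Average waiting = (1+0+4+8) / 4 = 13/4 = 3.25

3.25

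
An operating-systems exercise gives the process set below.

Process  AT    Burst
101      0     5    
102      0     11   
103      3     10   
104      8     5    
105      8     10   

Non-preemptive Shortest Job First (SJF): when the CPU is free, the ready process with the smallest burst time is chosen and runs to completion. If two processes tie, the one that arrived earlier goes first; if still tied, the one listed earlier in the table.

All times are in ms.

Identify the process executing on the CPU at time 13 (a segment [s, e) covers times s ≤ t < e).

Timeline: | 101 0-5 | 103 5-15 | 104 15-20 | 105 20-30 | 102 30-41 |
Completion: 101=5  102=41  103=15  104=20  105=30
Turnaround (C−A): 101=5  102=41  103=12  104=12  105=22

103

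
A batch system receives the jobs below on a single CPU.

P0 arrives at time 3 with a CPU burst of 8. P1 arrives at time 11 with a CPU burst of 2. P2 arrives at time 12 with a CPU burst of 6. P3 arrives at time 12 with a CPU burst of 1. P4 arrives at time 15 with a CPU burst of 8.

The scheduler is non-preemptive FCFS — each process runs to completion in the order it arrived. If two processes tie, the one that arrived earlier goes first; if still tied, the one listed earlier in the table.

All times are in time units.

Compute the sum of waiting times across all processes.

13

Gantt: | idle 0-3 | P0 3-11 | P1 11-13 | P2 13-19 | P3 19-20 | P4 20-28 |
Completion: P0=11  P1=13  P2=19  P3=20  P4=28
Waiting = turnaround − burst: P0=0, P1=0, P2=1, P3=7, P4=5
Total waiting = 0 + 0 + 1 + 7 + 5 = 13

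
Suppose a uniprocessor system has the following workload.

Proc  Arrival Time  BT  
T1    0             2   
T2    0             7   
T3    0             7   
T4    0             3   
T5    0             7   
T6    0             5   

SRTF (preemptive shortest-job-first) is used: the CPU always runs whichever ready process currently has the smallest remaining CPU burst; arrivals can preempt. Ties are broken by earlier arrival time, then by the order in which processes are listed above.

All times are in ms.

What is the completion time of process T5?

Schedule: | T1 0-2 | T4 2-5 | T6 5-10 | T2 10-17 | T3 17-24 | T5 24-31 |
Completion: T1=2  T2=17  T3=24  T4=5  T5=31  T6=10
Turnaround (C−A): T1=2  T2=17  T3=24  T4=5  T5=31  T6=10

31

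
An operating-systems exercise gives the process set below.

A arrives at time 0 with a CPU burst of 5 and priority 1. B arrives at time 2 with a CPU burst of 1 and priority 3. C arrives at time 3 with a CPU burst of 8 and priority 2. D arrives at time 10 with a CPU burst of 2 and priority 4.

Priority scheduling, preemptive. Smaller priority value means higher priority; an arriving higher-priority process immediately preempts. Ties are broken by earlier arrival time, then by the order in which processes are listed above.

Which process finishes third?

B

Timeline: | A 0-5 | C 5-13 | B 13-14 | D 14-16 |
Completion: A=5  B=14  C=13  D=16
Finish order: A → C → B → D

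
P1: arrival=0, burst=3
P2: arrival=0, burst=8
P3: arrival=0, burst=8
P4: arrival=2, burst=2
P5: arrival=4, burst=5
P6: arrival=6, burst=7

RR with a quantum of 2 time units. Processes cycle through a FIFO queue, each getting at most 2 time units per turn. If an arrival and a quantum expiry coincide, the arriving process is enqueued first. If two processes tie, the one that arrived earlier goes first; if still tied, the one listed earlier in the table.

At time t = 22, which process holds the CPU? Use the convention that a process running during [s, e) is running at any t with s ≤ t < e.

P6

Gantt: | P1 0-2 | P2 2-4 | P3 4-6 | P4 6-8 | P1 8-9 | P5 9-11 | P2 11-13 | P6 13-15 | P3 15-17 | P5 17-19 | P2 19-21 | P6 21-23 | P3 23-25 | P5 25-26 | P2 26-28 | P6 28-30 | P3 30-32 | P6 32-33 |
Completion: P1=9  P2=28  P3=32  P4=8  P5=26  P6=33
Turnaround (C−A): P1=9  P2=28  P3=32  P4=6  P5=22  P6=27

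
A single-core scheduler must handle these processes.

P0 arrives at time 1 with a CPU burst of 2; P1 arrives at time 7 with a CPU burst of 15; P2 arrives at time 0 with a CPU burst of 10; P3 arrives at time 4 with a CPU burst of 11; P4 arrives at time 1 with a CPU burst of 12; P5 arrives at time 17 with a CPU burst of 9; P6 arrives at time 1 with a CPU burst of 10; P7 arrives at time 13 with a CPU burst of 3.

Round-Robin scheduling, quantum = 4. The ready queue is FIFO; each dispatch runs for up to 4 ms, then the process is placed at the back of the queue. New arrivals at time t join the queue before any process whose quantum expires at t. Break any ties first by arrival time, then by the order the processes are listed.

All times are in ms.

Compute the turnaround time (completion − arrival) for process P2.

Gantt: | P2 0-4 | P0 4-6 | P4 6-10 | P6 10-14 | P3 14-18 | P2 18-22 | P1 22-26 | P4 26-30 | P7 30-33 | P6 33-37 | P5 37-41 | P3 41-45 | P2 45-47 | P1 47-51 | P4 51-55 | P6 55-57 | P5 57-61 | P3 61-64 | P1 64-68 | P5 68-69 | P1 69-72 |
Completion: P0=6  P1=72  P2=47  P3=64  P4=55  P5=69  P6=57  P7=33
Turnaround(P2) = completion − arrival = 47 − 0 = 47

47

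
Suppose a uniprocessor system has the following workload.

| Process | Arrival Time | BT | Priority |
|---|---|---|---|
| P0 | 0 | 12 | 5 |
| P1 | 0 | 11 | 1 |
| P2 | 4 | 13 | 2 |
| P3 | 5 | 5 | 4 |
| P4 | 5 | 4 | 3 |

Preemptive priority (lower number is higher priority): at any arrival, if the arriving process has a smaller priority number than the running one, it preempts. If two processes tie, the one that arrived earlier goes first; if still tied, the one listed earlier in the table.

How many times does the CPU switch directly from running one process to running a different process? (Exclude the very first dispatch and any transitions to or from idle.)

Gantt: | P1 0-11 | P2 11-24 | P4 24-28 | P3 28-33 | P0 33-45 |
Completion: P0=45  P1=11  P2=24  P3=33  P4=28
Turnaround (C−A): P0=45  P1=11  P2=20  P3=28  P4=23

4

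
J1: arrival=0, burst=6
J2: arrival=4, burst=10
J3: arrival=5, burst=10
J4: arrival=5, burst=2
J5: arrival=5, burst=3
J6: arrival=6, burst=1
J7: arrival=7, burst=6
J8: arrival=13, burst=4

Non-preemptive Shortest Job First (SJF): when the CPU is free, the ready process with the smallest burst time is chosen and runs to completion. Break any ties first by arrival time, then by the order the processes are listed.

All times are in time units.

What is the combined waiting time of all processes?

Gantt: | J1 0-6 | J6 6-7 | J4 7-9 | J5 9-12 | J7 12-18 | J8 18-22 | J2 22-32 | J3 32-42 |
Completion: J1=6  J2=32  J3=42  J4=9  J5=12  J6=7  J7=18  J8=22
Waiting = turnaround − burst: J1=0, J2=18, J3=27, J4=2, J5=4, J6=0, J7=5, J8=5
Total waiting = 0 + 18 + 27 + 2 + 4 + 0 + 5 + 5 = 61

61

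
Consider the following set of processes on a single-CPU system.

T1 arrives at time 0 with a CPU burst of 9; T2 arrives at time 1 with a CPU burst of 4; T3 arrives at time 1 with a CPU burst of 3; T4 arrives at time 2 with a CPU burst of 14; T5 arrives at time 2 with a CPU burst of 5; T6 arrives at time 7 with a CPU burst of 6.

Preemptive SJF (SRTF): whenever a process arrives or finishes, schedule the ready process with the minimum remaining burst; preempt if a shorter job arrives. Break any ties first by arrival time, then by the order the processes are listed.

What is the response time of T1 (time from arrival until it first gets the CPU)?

Gantt: | T1 0-1 | T3 1-4 | T2 4-8 | T5 8-13 | T6 13-19 | T1 19-27 | T4 27-41 |
Completion: T1=27  T2=8  T3=4  T4=41  T5=13  T6=19
Turnaround (C−A): T1=27  T2=7  T3=3  T4=39  T5=11  T6=12
Response(T1) = first start − arrival = 0 − 0 = 0

0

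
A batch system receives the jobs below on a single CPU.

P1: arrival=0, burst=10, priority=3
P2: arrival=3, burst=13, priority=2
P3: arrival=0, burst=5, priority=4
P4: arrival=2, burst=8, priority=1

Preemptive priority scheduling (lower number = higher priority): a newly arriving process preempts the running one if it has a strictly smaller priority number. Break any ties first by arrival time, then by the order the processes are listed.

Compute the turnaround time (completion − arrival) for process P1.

31

Timeline: | P1 0-2 | P4 2-10 | P2 10-23 | P1 23-31 | P3 31-36 |
Completion: P1=31  P2=23  P3=36  P4=10
Turnaround(P1) = completion − arrival = 31 − 0 = 31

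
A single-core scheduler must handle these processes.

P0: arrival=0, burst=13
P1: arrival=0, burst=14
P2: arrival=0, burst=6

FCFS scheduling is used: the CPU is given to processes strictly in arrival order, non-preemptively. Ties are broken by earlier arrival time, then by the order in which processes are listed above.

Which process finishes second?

Gantt: | P0 0-13 | P1 13-27 | P2 27-33 |
Completion: P0=13  P1=27  P2=33
Turnaround (C−A): P0=13  P1=27  P2=33
Finish order: P0 → P1 → P2

P1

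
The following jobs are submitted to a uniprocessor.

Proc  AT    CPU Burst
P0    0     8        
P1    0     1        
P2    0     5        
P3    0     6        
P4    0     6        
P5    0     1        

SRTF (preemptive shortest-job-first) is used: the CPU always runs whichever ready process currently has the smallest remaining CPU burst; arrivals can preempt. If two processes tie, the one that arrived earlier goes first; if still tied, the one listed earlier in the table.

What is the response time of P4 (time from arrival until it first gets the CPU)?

13

Timeline: | P1 0-1 | P5 1-2 | P2 2-7 | P3 7-13 | P4 13-19 | P0 19-27 |
Completion: P0=27  P1=1  P2=7  P3=13  P4=19  P5=2
Response(P4) = first start − arrival = 13 − 0 = 13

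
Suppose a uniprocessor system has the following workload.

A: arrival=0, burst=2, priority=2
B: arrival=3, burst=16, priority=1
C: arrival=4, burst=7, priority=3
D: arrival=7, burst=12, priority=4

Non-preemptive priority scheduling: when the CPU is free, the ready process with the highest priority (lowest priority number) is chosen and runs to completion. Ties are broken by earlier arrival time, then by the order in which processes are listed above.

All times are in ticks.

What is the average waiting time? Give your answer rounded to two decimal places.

Gantt: | A 0-2 | idle 2-3 | B 3-19 | C 19-26 | D 26-38 |
Completion: A=2  B=19  C=26  D=38
Waiting times: A=0, B=0, C=15, D=19
Average waiting = (0+0+15+19) / 4 = 34/4 = 8.50

8.50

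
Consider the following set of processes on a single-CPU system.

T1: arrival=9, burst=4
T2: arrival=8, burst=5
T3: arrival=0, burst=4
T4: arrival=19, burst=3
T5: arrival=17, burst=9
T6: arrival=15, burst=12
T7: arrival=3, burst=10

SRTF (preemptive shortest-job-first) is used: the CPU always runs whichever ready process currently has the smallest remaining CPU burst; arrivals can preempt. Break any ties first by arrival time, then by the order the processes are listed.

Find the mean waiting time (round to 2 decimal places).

Schedule: | T3 0-4 | T7 4-8 | T2 8-13 | T1 13-17 | T7 17-19 | T4 19-22 | T7 22-26 | T5 26-35 | T6 35-47 |
Completion: T1=17  T2=13  T3=4  T4=22  T5=35  T6=47  T7=26
Waiting times: T1=4, T2=0, T3=0, T4=0, T5=9, T6=20, T7=13
Average waiting = (4+0+0+0+9+20+13) / 7 = 46/7 = 6.57

6.57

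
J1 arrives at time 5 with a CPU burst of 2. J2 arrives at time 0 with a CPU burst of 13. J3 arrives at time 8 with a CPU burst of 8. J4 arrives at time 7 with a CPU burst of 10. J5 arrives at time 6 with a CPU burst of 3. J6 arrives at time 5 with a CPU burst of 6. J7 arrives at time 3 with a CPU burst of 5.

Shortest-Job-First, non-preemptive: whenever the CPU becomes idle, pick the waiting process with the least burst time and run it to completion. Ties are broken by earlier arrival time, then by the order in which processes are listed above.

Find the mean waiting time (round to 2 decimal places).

Schedule: | J2 0-13 | J1 13-15 | J5 15-18 | J7 18-23 | J6 23-29 | J3 29-37 | J4 37-47 |
Completion: J1=15  J2=13  J3=37  J4=47  J5=18  J6=29  J7=23
Waiting times: J1=8, J2=0, J3=21, J4=30, J5=9, J6=18, J7=15
Average waiting = (8+0+21+30+9+18+15) / 7 = 101/7 = 14.43

14.43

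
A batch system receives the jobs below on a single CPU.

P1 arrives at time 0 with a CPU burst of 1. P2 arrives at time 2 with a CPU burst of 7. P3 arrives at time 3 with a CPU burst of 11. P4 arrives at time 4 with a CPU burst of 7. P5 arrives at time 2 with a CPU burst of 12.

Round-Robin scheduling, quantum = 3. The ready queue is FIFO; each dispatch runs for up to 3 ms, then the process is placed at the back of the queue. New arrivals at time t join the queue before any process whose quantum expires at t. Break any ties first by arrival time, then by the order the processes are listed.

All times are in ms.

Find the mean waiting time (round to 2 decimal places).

Gantt: | P1 0-1 | idle 1-2 | P2 2-5 | P5 5-8 | P3 8-11 | P4 11-14 | P2 14-17 | P5 17-20 | P3 20-23 | P4 23-26 | P2 26-27 | P5 27-30 | P3 30-33 | P4 33-34 | P5 34-37 | P3 37-39 |
Completion: P1=1  P2=27  P3=39  P4=34  P5=37
Waiting times: P1=0, P2=18, P3=25, P4=23, P5=23
Average waiting = (0+18+25+23+23) / 5 = 89/5 = 17.80

17.80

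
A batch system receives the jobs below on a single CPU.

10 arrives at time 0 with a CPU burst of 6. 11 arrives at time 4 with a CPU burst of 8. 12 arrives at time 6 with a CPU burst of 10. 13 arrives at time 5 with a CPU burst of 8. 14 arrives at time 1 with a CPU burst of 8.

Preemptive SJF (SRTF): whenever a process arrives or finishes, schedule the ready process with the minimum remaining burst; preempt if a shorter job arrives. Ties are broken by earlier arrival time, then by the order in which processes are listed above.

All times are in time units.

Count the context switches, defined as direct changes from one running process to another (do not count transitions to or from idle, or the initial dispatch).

4

Timeline: | 10 0-6 | 14 6-14 | 11 14-22 | 13 22-30 | 12 30-40 |
Completion: 10=6  11=22  12=40  13=30  14=14
Turnaround (C−A): 10=6  11=18  12=34  13=25  14=13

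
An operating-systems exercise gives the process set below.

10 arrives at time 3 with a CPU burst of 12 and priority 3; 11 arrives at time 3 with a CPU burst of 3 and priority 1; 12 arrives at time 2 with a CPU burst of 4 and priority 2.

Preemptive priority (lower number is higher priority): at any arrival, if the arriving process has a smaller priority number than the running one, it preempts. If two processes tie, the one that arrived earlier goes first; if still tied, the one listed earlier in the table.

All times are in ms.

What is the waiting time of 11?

0

Timeline: | idle 0-2 | 12 2-3 | 11 3-6 | 12 6-9 | 10 9-21 |
Completion: 10=21  11=6  12=9
Waiting(11) = turnaround − burst = 3 − 3 = 0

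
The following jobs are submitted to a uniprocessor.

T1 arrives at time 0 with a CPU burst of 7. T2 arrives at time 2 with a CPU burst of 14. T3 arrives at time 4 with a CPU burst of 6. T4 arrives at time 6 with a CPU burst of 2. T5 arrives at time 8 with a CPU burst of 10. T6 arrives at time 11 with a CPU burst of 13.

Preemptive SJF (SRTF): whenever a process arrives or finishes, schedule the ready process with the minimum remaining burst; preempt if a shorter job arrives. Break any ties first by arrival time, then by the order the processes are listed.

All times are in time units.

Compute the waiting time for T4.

1

Timeline: | T1 0-7 | T4 7-9 | T3 9-15 | T5 15-25 | T6 25-38 | T2 38-52 |
Completion: T1=7  T2=52  T3=15  T4=9  T5=25  T6=38
Turnaround (C−A): T1=7  T2=50  T3=11  T4=3  T5=17  T6=27
Waiting(T4) = turnaround − burst = 3 − 2 = 1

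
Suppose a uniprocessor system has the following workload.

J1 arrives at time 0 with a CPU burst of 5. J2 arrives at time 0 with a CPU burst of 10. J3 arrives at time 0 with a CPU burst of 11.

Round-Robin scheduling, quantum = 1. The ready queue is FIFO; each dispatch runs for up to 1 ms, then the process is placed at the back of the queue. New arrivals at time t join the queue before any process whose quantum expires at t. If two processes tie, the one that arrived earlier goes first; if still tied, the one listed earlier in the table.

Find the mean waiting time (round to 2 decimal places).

12.33

Gantt: | J1 0-1 | J2 1-2 | J3 2-3 | J1 3-4 | J2 4-5 | J3 5-6 | J1 6-7 | J2 7-8 | J3 8-9 | J1 9-10 | J2 10-11 | J3 11-12 | J1 12-13 | J2 13-14 | J3 14-15 | J2 15-16 | J3 16-17 | J2 17-18 | J3 18-19 | J2 19-20 | J3 20-21 | J2 21-22 | J3 22-23 | J2 23-24 | J3 24-26 |
Completion: J1=13  J2=24  J3=26
Waiting times: J1=8, J2=14, J3=15
Average waiting = (8+14+15) / 3 = 37/3 = 12.33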